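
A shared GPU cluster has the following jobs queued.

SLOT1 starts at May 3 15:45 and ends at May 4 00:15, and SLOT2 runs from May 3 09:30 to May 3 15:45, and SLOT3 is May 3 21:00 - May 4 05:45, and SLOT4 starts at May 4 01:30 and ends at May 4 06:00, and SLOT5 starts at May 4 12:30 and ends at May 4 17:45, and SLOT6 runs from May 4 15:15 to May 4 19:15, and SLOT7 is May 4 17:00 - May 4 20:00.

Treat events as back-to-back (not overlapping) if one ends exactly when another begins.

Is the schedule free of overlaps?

No

Two intervals overlap when each starts before the other ends.
Sorted by start: SLOT2, SLOT1, SLOT3, SLOT4, SLOT5, SLOT6, SLOT7.
SLOT1 starts exactly when SLOT2 ends (back-to-back, no overlap), so SLOT2 has no further overlaps.
SLOT3 starts before SLOT1 ends → SLOT1 and SLOT3 overlap.
That's a conflict, so the schedule is not conflict-free.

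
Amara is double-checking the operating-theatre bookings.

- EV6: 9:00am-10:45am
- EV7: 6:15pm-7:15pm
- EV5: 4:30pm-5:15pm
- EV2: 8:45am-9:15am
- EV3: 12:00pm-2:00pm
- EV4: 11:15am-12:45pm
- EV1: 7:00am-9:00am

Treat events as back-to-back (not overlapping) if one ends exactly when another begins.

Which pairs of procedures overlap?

EV1 & EV2, EV2 & EV6, EV3 & EV4

Check each pair: they overlap iff neither finishes before the other starts.
Sorted by start: EV1, EV2, EV6, EV4, EV3, EV5, EV7.
EV2 starts before EV1 ends → EV1 and EV2 overlap.
EV6 starts exactly when EV1 ends (back-to-back, no overlap); EV1 is clear from here.
EV6 starts before EV2 ends → EV2 and EV6 overlap.
EV4 starts after EV2 ends; EV2 is clear from here.
EV4 starts after EV6 ends; EV6 is clear from here.
EV3 starts before EV4 ends → EV4 and EV3 overlap.
EV5 starts after EV4 ends; EV4 is clear from here.
EV5 starts after EV3 ends; EV3 is clear from here.
EV7 starts after EV5 ends.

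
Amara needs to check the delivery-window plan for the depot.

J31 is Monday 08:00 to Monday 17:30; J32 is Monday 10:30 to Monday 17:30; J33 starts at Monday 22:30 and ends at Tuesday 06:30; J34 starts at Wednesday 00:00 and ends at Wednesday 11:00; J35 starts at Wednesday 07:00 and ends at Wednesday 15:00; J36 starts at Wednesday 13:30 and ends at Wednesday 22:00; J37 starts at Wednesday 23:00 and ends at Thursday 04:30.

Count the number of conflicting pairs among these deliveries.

Check each pair: they overlap iff neither finishes before the other starts.
Sorted by start: J31, J32, J33, J34, J35, J36, J37.
J32 starts before J31 ends → J31 and J32 overlap.
J33 starts after J31 ends — done with J31.
J33 starts after J32 ends — done with J32.
J34 starts after J33 ends — done with J33.
J35 starts before J34 ends → J34 and J35 overlap.
J36 starts after J34 ends — done with J34.
J36 starts before J35 ends → J35 and J36 overlap.
J37 starts after J35 ends.
J37 starts after J36 ends.
Overlapping pairs: J31 & J32, J34 & J35, J35 & J36 — 3 in total.

3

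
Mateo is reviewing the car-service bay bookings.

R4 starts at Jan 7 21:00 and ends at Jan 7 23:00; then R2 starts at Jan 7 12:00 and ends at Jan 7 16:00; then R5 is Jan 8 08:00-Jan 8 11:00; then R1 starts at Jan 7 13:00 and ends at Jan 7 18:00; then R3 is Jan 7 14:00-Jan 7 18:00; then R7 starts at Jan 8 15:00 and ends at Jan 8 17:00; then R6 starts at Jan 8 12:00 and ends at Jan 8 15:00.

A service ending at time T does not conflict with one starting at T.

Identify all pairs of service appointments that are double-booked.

R1 & R2, R1 & R3, R2 & R3

Two intervals overlap when each starts before the other ends.
Sorted by start: R2, R1, R3, R4, R5, R6, R7.
R1 starts before R2 ends → R2 and R1 overlap.
R3 starts before R2 ends → R2 and R3 overlap.
R4 starts after R2 ends — done with R2.
R3 starts before R1 ends → R1 and R3 overlap.
R4 starts after R1 ends — done with R1.
R4 starts after R3 ends — done with R3.
R5 starts after R4 ends — done with R4.
R6 starts after R5 ends — done with R5.
R7 starts exactly when R6 ends (back-to-back, no overlap).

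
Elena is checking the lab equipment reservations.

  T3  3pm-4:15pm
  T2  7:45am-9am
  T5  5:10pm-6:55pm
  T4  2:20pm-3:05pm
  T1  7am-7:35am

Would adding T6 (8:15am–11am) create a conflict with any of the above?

T1: ends 7:35am at or before T6 starts 8:15am → clear.
T2: starts 7:45am before T6 ends 11am, and ends 9am after T6 starts 8:15am → overlap.
T4: starts 2:20pm at or after T6 ends 11am → clear.
T3: starts 3pm at or after T6 ends 11am → clear.
T5: starts 5:10pm at or after T6 ends 11am → clear.
T6 overlaps T2.

Yes — it overlaps T2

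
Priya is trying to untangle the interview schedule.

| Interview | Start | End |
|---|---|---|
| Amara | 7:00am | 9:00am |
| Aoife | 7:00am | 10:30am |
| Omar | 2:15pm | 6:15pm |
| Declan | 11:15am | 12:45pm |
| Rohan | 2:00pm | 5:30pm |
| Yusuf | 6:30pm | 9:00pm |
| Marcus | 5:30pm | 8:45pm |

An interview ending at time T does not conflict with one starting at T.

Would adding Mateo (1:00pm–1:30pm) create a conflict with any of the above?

Amara: ends 9:00am at or before Mateo starts 1:00pm → clear.
Aoife: ends 10:30am at or before Mateo starts 1:00pm → clear.
Declan: ends 12:45pm at or before Mateo starts 1:00pm → clear.
Rohan: starts 2:00pm at or after Mateo ends 1:30pm → clear.
Omar: starts 2:15pm at or after Mateo ends 1:30pm → clear.
Marcus: starts 5:30pm at or after Mateo ends 1:30pm → clear.
Yusuf: starts 6:30pm at or after Mateo ends 1:30pm → clear.

No — it doesn't clash with anything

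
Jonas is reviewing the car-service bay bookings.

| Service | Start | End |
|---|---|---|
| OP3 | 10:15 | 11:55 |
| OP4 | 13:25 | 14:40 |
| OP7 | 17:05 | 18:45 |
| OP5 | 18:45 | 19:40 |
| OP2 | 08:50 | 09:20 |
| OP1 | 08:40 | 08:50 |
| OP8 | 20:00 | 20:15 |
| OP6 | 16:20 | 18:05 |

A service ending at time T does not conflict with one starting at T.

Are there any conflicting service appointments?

Yes

Sorted by start: OP1, OP2, OP3, OP4, OP6, OP7, OP5, OP8.
OP2 starts exactly when OP1 ends (back-to-back, no overlap), so OP1 has no further overlaps.
OP3 starts after OP2 ends, so OP2 has no further overlaps.
OP4 starts after OP3 ends, so OP3 has no further overlaps.
OP6 starts after OP4 ends, so OP4 has no further overlaps.
OP7 starts before OP6 ends → OP6 and OP7 overlap.
That's a conflict, so the schedule is not conflict-free.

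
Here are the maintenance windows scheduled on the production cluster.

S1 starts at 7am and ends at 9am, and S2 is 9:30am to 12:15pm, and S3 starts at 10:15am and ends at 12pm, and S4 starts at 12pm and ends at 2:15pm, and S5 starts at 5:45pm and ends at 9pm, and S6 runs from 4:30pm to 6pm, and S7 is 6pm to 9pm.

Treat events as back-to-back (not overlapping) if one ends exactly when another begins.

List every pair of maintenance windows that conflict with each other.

S2 & S3, S2 & S4, S5 & S6, S5 & S7

Sorted by start: S1, S2, S3, S4, S6, S5, S7.
S2 starts after S1 ends, so nothing later overlaps S1 either.
S3 starts before S2 ends → S2 and S3 overlap.
S4 starts before S2 ends → S2 and S4 overlap.
S6 starts after S2 ends, so nothing later overlaps S2 either.
S4 starts exactly when S3 ends (back-to-back, no overlap), so nothing later overlaps S3 either.
S6 starts after S4 ends, so nothing later overlaps S4 either.
S5 starts before S6 ends → S6 and S5 overlap.
S7 starts exactly when S6 ends (back-to-back, no overlap).
S7 starts before S5 ends → S5 and S7 overlap.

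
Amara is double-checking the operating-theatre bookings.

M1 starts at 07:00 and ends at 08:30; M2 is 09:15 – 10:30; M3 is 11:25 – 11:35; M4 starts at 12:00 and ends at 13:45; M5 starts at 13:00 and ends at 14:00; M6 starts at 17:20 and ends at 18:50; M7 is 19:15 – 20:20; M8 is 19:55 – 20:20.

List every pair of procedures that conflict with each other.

Sorted by start: M1, M2, M3, M4, M5, M6, M7, M8.
M2 starts after M1 ends, so nothing later overlaps M1 either.
M3 starts after M2 ends, so nothing later overlaps M2 either.
M4 starts after M3 ends, so nothing later overlaps M3 either.
M5 starts before M4 ends → M4 and M5 overlap.
M6 starts after M4 ends, so nothing later overlaps M4 either.
M6 starts after M5 ends, so nothing later overlaps M5 either.
M7 starts after M6 ends, so nothing later overlaps M6 either.
M8 starts before M7 ends → M7 and M8 overlap.

M4 & M5, M7 & M8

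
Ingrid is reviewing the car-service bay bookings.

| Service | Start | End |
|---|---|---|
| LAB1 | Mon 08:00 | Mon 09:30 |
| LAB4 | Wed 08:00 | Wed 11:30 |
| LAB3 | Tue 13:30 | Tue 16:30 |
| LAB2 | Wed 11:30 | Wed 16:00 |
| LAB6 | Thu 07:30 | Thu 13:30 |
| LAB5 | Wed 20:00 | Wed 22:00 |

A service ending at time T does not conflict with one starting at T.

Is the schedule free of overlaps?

Yes

Check each pair: they overlap iff neither finishes before the other starts.
Sorted by start: LAB1, LAB3, LAB4, LAB2, LAB5, LAB6.
LAB3 starts after LAB1 ends, so nothing later overlaps LAB1 either.
LAB4 starts after LAB3 ends, so nothing later overlaps LAB3 either.
LAB2 starts exactly when LAB4 ends (back-to-back, no overlap), so nothing later overlaps LAB4 either.
LAB5 starts after LAB2 ends, so nothing later overlaps LAB2 either.
LAB6 starts after LAB5 ends.
Every pair is clear; the schedule has no overlaps.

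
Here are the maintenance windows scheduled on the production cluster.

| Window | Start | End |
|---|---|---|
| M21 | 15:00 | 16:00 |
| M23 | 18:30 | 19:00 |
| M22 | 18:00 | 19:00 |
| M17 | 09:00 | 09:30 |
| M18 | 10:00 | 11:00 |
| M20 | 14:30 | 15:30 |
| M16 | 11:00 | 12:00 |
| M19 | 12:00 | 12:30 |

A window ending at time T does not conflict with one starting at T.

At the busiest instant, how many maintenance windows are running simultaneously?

2

Walk through starts and ends in time order (an end at T is processed before a start at T):
09:00 start M17 → 1
09:30 end M17 → 0
10:00 start M18 → 1
11:00 end M18 → 0
11:00 start M16 → 1
12:00 end M16 → 0
12:00 start M19 → 1
12:30 end M19 → 0
14:30 start M20 → 1
15:00 start M21 → 2
15:30 end M20 → 1
16:00 end M21 → 0
18:00 start M22 → 1
18:30 start M23 → 2
19:00 end M22 → 1
19:00 end M23 → 0
Peak is 2, at 15:00 (M20, M21).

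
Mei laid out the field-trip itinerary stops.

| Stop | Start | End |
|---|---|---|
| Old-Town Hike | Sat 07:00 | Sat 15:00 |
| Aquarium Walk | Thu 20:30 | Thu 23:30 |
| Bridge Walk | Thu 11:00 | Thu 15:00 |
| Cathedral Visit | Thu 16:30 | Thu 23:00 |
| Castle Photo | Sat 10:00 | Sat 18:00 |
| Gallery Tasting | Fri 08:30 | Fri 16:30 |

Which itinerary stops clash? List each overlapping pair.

Aquarium Walk & Cathedral Visit, Castle Photo & Old-Town Hike

Sorted by start: Bridge Walk, Cathedral Visit, Aquarium Walk, Gallery Tasting, Old-Town Hike, Castle Photo.
Cathedral Visit starts after Bridge Walk ends — done with Bridge Walk.
Aquarium Walk starts before Cathedral Visit ends → Cathedral Visit and Aquarium Walk overlap.
Gallery Tasting starts after Cathedral Visit ends — done with Cathedral Visit.
Gallery Tasting starts after Aquarium Walk ends — done with Aquarium Walk.
Old-Town Hike starts after Gallery Tasting ends — done with Gallery Tasting.
Castle Photo starts before Old-Town Hike ends → Old-Town Hike and Castle Photo overlap.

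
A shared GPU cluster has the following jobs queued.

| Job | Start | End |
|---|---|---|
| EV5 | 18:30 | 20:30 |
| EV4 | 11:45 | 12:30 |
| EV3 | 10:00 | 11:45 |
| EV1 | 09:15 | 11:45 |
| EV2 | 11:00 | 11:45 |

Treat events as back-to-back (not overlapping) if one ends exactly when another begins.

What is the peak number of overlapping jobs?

Sort all start/end points and keep a running count:
09:15 start EV1 → 1
10:00 start EV3 → 2
11:00 start EV2 → 3
11:45 end EV1 → 2
11:45 end EV2 → 1
11:45 end EV3 → 0
11:45 start EV4 → 1
12:30 end EV4 → 0
18:30 start EV5 → 1
20:30 end EV5 → 0
Peak is 3, at 11:00 (EV1, EV2, EV3).

3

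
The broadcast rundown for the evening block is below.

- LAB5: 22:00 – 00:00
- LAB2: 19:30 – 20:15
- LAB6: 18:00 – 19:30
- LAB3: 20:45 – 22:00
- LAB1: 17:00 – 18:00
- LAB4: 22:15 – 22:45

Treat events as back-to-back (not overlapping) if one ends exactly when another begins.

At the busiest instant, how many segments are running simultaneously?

Sort all start/end points and keep a running count:
17:00 start LAB1 → 1
18:00 end LAB1 → 0
18:00 start LAB6 → 1
19:30 end LAB6 → 0
19:30 start LAB2 → 1
20:15 end LAB2 → 0
20:45 start LAB3 → 1
22:00 end LAB3 → 0
22:00 start LAB5 → 1
22:15 start LAB4 → 2
22:45 end LAB4 → 1
00:00 end LAB5 → 0
Peak is 2, at 22:15 (LAB4, LAB5).

2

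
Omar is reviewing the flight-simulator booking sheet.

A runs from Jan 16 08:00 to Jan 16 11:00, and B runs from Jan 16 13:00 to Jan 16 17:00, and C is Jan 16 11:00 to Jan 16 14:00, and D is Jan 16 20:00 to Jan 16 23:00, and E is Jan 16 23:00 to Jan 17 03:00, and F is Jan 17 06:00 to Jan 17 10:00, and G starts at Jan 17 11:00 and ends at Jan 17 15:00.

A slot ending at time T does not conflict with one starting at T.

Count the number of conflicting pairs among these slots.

1

Two intervals overlap when each starts before the other ends.
Sorted by start: A, C, B, D, E, F, G.
C starts exactly when A ends (back-to-back, no overlap), so A has no further overlaps.
B starts before C ends → C and B overlap.
D starts after C ends, so C has no further overlaps.
D starts after B ends, so B has no further overlaps.
E starts exactly when D ends (back-to-back, no overlap), so D has no further overlaps.
F starts after E ends, so E has no further overlaps.
G starts after F ends.
Overlapping pairs: B & C — 1 in total.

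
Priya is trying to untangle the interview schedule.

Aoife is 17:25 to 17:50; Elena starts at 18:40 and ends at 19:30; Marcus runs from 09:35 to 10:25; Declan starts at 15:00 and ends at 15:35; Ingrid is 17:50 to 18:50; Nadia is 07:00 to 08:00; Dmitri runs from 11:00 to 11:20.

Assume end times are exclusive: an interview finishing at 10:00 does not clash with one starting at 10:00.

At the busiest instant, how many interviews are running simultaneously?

2

Walk through starts and ends in time order (an end at T is processed before a start at T):
07:00 start Nadia → 1
08:00 end Nadia → 0
09:35 start Marcus → 1
10:25 end Marcus → 0
11:00 start Dmitri → 1
11:20 end Dmitri → 0
15:00 start Declan → 1
15:35 end Declan → 0
17:25 start Aoife → 1
17:50 end Aoife → 0
17:50 start Ingrid → 1
18:40 start Elena → 2
18:50 end Ingrid → 1
19:30 end Elena → 0
Peak is 2, at 18:40 (Elena, Ingrid).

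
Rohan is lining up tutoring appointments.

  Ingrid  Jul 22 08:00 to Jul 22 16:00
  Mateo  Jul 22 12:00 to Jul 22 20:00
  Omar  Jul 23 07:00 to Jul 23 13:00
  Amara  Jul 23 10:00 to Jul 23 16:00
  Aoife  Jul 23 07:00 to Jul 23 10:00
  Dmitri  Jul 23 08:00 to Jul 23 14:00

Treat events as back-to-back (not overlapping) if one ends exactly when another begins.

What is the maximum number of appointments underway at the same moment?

Walk through starts and ends in time order (an end at T is processed before a start at T):
Jul 22 08:00 start Ingrid → 1
Jul 22 12:00 start Mateo → 2
Jul 22 16:00 end Ingrid → 1
Jul 22 20:00 end Mateo → 0
Jul 23 07:00 start Aoife → 1
Jul 23 07:00 start Omar → 2
Jul 23 08:00 start Dmitri → 3
Jul 23 10:00 end Aoife → 2
Jul 23 10:00 start Amara → 3
Jul 23 13:00 end Omar → 2
Jul 23 14:00 end Dmitri → 1
Jul 23 16:00 end Amara → 0
Peak is 3, at Jul 23 08:00 (Aoife, Dmitri, Omar).

3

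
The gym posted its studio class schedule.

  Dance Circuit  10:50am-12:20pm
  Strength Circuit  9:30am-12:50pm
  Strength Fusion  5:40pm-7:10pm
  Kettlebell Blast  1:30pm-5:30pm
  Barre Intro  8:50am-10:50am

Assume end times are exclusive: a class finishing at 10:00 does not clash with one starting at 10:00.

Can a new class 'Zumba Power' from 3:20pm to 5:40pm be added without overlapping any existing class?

Barre Intro: ends 10:50am at or before Zumba Power starts 3:20pm → clear.
Strength Circuit: ends 12:50pm at or before Zumba Power starts 3:20pm → clear.
Dance Circuit: ends 12:20pm at or before Zumba Power starts 3:20pm → clear.
Kettlebell Blast: starts 1:30pm before Zumba Power ends 5:40pm, and ends 5:30pm after Zumba Power starts 3:20pm → overlap.
Strength Fusion: starts 5:40pm at or after Zumba Power ends 5:40pm → clear.
Zumba Power overlaps Kettlebell Blast.

No — it overlaps Kettlebell Blast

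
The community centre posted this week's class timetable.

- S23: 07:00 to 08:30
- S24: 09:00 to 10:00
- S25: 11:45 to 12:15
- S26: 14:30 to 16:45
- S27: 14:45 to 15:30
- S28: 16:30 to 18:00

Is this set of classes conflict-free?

No

Sorted by start: S23, S24, S25, S26, S27, S28.
S24 starts after S23 ends; S23 is clear from here.
S25 starts after S24 ends; S24 is clear from here.
S26 starts after S25 ends; S25 is clear from here.
S27 starts before S26 ends → S26 and S27 overlap.
That's a conflict, so the schedule is not conflict-free.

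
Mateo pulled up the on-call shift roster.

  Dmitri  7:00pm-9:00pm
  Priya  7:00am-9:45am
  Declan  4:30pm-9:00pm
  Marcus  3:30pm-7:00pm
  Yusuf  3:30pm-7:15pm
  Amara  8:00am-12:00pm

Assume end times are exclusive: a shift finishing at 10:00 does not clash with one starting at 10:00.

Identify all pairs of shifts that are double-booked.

Amara & Priya, Declan & Dmitri, Declan & Marcus, Declan & Yusuf, Dmitri & Yusuf, Marcus & Yusuf

Check each pair: they overlap iff neither finishes before the other starts.
Sorted by start: Priya, Amara, Yusuf, Marcus, Declan, Dmitri.
Amara starts before Priya ends → Priya and Amara overlap.
Yusuf starts after Priya ends, so Priya has no further overlaps.
Yusuf starts after Amara ends, so Amara has no further overlaps.
Marcus starts before Yusuf ends → Yusuf and Marcus overlap.
Declan starts before Yusuf ends → Yusuf and Declan overlap.
Dmitri starts before Yusuf ends → Yusuf and Dmitri overlap.
Declan starts before Marcus ends → Marcus and Declan overlap.
Dmitri starts exactly when Marcus ends (back-to-back, no overlap).
Dmitri starts before Declan ends → Declan and Dmitri overlap.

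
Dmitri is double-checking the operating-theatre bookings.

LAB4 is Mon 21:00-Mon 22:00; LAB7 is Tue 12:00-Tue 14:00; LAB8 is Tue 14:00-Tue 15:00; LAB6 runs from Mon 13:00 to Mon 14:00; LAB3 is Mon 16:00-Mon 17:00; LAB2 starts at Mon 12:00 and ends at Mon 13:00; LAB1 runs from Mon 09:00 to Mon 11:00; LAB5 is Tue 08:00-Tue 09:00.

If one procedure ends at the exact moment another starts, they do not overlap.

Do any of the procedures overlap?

Sorted by start: LAB1, LAB2, LAB6, LAB3, LAB4, LAB5, LAB7, LAB8.
LAB2 starts after LAB1 ends, so nothing later overlaps LAB1 either.
LAB6 starts exactly when LAB2 ends (back-to-back, no overlap), so nothing later overlaps LAB2 either.
LAB3 starts after LAB6 ends, so nothing later overlaps LAB6 either.
LAB4 starts after LAB3 ends, so nothing later overlaps LAB3 either.
LAB5 starts after LAB4 ends, so nothing later overlaps LAB4 either.
LAB7 starts after LAB5 ends, so nothing later overlaps LAB5 either.
LAB8 starts exactly when LAB7 ends (back-to-back, no overlap).
Every pair is clear; the schedule has no overlaps.

No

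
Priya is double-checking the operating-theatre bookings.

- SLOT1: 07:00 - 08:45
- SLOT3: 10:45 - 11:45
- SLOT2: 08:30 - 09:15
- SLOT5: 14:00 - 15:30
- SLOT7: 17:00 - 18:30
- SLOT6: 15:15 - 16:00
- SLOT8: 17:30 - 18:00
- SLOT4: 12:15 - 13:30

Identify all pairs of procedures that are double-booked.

SLOT1 & SLOT2, SLOT5 & SLOT6, SLOT7 & SLOT8

Two intervals overlap when each starts before the other ends.
Sorted by start: SLOT1, SLOT2, SLOT3, SLOT4, SLOT5, SLOT6, SLOT7, SLOT8.
SLOT2 starts before SLOT1 ends → SLOT1 and SLOT2 overlap.
SLOT3 starts after SLOT1 ends, so nothing later overlaps SLOT1 either.
SLOT3 starts after SLOT2 ends, so nothing later overlaps SLOT2 either.
SLOT4 starts after SLOT3 ends, so nothing later overlaps SLOT3 either.
SLOT5 starts after SLOT4 ends, so nothing later overlaps SLOT4 either.
SLOT6 starts before SLOT5 ends → SLOT5 and SLOT6 overlap.
SLOT7 starts after SLOT5 ends, so nothing later overlaps SLOT5 either.
SLOT7 starts after SLOT6 ends, so nothing later overlaps SLOT6 either.
SLOT8 starts before SLOT7 ends → SLOT7 and SLOT8 overlap.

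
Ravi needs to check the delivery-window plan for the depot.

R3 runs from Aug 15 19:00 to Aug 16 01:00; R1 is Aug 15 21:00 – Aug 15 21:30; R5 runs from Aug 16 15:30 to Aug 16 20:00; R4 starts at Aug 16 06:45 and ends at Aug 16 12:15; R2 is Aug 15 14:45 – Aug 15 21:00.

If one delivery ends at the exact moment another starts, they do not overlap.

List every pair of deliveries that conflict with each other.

R1 & R3, R2 & R3

Check each pair: they overlap iff neither finishes before the other starts.
Sorted by start: R2, R3, R1, R4, R5.
R3 starts before R2 ends → R2 and R3 overlap.
R1 starts exactly when R2 ends (back-to-back, no overlap), so R2 has no further overlaps.
R1 starts before R3 ends → R3 and R1 overlap.
R4 starts after R3 ends, so R3 has no further overlaps.
R4 starts after R1 ends, so R1 has no further overlaps.
R5 starts after R4 ends.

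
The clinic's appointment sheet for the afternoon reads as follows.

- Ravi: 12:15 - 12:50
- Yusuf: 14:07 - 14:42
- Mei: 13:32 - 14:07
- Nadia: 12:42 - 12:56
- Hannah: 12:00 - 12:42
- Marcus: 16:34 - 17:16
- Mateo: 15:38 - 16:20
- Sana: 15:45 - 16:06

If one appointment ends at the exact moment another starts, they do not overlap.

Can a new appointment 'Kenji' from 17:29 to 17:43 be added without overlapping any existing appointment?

Hannah: ends 12:42 at or before Kenji starts 17:29 → clear.
Ravi: ends 12:50 at or before Kenji starts 17:29 → clear.
Nadia: ends 12:56 at or before Kenji starts 17:29 → clear.
Mei: ends 14:07 at or before Kenji starts 17:29 → clear.
Yusuf: ends 14:42 at or before Kenji starts 17:29 → clear.
Mateo: ends 16:20 at or before Kenji starts 17:29 → clear.
Sana: ends 16:06 at or before Kenji starts 17:29 → clear.
Marcus: ends 17:16 at or before Kenji starts 17:29 → clear.

Yes — the slot is free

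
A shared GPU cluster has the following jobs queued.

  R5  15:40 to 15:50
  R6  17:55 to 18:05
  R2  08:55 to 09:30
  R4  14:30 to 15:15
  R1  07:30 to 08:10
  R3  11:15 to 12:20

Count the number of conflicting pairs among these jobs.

0

Check each pair: they overlap iff neither finishes before the other starts.
Sorted by start: R1, R2, R3, R4, R5, R6.
R2 starts after R1 ends, so nothing later overlaps R1 either.
R3 starts after R2 ends, so nothing later overlaps R2 either.
R4 starts after R3 ends, so nothing later overlaps R3 either.
R5 starts after R4 ends, so nothing later overlaps R4 either.
R6 starts after R5 ends.
No pair overlaps.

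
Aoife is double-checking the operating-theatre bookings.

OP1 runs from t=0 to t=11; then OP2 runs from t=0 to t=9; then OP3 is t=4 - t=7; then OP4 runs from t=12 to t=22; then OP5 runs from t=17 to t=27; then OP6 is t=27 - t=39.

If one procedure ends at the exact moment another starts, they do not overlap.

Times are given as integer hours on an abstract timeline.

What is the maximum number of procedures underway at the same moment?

Sort all start/end points and keep a running count:
t=0 start OP1 → 1
t=0 start OP2 → 2
t=4 start OP3 → 3
t=7 end OP3 → 2
t=9 end OP2 → 1
t=11 end OP1 → 0
t=12 start OP4 → 1
t=17 start OP5 → 2
t=22 end OP4 → 1
t=27 end OP5 → 0
t=27 start OP6 → 1
t=39 end OP6 → 0
Peak is 3, at t=4 (OP1, OP2, OP3).

3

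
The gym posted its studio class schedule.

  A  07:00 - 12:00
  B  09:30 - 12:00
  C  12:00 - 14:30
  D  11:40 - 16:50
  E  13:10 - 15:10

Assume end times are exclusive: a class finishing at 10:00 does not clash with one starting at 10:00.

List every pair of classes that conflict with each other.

A & B, A & D, B & D, C & D, C & E, D & E

Sorted by start: A, B, D, C, E.
B starts before A ends → A and B overlap.
D starts before A ends → A and D overlap.
C starts exactly when A ends (back-to-back, no overlap), so nothing later overlaps A either.
D starts before B ends → B and D overlap.
C starts exactly when B ends (back-to-back, no overlap), so nothing later overlaps B either.
C starts before D ends → D and C overlap.
E starts before D ends → D and E overlap.
E starts before C ends → C and E overlap.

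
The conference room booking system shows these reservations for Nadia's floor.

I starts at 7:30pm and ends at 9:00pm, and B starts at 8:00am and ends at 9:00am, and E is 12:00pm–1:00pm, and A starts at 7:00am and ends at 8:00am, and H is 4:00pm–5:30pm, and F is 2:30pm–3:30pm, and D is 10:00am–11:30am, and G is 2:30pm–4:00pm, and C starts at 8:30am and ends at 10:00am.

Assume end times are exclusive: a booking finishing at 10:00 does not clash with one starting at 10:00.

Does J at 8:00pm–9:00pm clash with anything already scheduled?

Yes — it overlaps I

A: ends 8:00am at or before J starts 8:00pm → clear.
B: ends 9:00am at or before J starts 8:00pm → clear.
C: ends 10:00am at or before J starts 8:00pm → clear.
D: ends 11:30am at or before J starts 8:00pm → clear.
E: ends 1:00pm at or before J starts 8:00pm → clear.
F: ends 3:30pm at or before J starts 8:00pm → clear.
G: ends 4:00pm at or before J starts 8:00pm → clear.
H: ends 5:30pm at or before J starts 8:00pm → clear.
I: starts 7:30pm before J ends 9:00pm, and ends 9:00pm after J starts 8:00pm → overlap.
J overlaps I.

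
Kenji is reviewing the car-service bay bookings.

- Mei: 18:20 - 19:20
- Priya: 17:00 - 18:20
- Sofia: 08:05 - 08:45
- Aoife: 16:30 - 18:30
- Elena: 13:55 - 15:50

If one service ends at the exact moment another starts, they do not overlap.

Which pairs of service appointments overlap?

Aoife & Mei, Aoife & Priya

Sorted by start: Sofia, Elena, Aoife, Priya, Mei.
Elena starts after Sofia ends, so nothing later overlaps Sofia either.
Aoife starts after Elena ends, so nothing later overlaps Elena either.
Priya starts before Aoife ends → Aoife and Priya overlap.
Mei starts before Aoife ends → Aoife and Mei overlap.
Mei starts exactly when Priya ends (back-to-back, no overlap).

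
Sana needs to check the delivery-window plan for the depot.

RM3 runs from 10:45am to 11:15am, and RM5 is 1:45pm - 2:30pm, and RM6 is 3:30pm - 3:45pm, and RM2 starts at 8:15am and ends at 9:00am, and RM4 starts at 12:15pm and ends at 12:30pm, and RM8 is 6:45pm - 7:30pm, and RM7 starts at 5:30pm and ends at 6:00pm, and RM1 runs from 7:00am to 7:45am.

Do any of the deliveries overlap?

Sorted by start: RM1, RM2, RM3, RM4, RM5, RM6, RM7, RM8.
RM2 starts after RM1 ends; RM1 is clear from here.
RM3 starts after RM2 ends; RM2 is clear from here.
RM4 starts after RM3 ends; RM3 is clear from here.
RM5 starts after RM4 ends; RM4 is clear from here.
RM6 starts after RM5 ends; RM5 is clear from here.
RM7 starts after RM6 ends; RM6 is clear from here.
RM8 starts after RM7 ends.
Every pair is clear; the schedule has no overlaps.

No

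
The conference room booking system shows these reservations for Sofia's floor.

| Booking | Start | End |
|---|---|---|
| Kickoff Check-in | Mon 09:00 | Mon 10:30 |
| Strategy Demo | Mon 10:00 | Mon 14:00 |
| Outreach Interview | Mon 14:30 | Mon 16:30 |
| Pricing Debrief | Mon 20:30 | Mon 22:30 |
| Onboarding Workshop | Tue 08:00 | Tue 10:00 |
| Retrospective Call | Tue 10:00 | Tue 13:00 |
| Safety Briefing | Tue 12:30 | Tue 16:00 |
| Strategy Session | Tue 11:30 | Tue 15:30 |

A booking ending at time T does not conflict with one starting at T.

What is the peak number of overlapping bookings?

3

Sort all start/end points and keep a running count:
Mon 09:00 start Kickoff Check-in → 1
Mon 10:00 start Strategy Demo → 2
Mon 10:30 end Kickoff Check-in → 1
Mon 14:00 end Strategy Demo → 0
Mon 14:30 start Outreach Interview → 1
Mon 16:30 end Outreach Interview → 0
Mon 20:30 start Pricing Debrief → 1
Mon 22:30 end Pricing Debrief → 0
Tue 08:00 start Onboarding Workshop → 1
Tue 10:00 end Onboarding Workshop → 0
Tue 10:00 start Retrospective Call → 1
Tue 11:30 start Strategy Session → 2
Tue 12:30 start Safety Briefing → 3
Tue 13:00 end Retrospective Call → 2
Tue 15:30 end Strategy Session → 1
Tue 16:00 end Safety Briefing → 0
Peak is 3, at Tue 12:30 (Retrospective Call, Safety Briefing, Strategy Session).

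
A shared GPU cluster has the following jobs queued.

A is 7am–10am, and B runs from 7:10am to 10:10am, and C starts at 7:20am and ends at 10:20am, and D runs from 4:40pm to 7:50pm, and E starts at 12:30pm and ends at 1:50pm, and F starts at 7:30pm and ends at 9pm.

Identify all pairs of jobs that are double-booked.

Sorted by start: A, B, C, E, D, F.
B starts before A ends → A and B overlap.
C starts before A ends → A and C overlap.
E starts after A ends, so nothing later overlaps A either.
C starts before B ends → B and C overlap.
E starts after B ends, so nothing later overlaps B either.
E starts after C ends, so nothing later overlaps C either.
D starts after E ends, so nothing later overlaps E either.
F starts before D ends → D and F overlap.

A & B, A & C, B & C, D & F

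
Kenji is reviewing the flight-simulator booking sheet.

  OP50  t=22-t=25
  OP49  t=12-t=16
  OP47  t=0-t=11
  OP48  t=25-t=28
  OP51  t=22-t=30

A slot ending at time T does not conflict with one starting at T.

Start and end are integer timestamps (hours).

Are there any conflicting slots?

Yes

Check each pair: they overlap iff neither finishes before the other starts.
Sorted by start: OP47, OP49, OP50, OP51, OP48.
OP49 starts after OP47 ends; OP47 is clear from here.
OP50 starts after OP49 ends; OP49 is clear from here.
OP51 starts before OP50 ends → OP50 and OP51 overlap.
That's a conflict, so the schedule is not conflict-free.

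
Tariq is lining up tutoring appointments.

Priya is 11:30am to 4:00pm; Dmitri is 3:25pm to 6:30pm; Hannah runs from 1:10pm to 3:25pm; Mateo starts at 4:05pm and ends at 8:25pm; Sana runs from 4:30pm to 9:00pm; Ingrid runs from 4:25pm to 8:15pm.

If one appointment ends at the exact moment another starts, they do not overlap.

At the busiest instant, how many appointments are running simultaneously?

Walk through starts and ends in time order (an end at T is processed before a start at T):
11:30am start Priya → 1
1:10pm start Hannah → 2
3:25pm end Hannah → 1
3:25pm start Dmitri → 2
4:00pm end Priya → 1
4:05pm start Mateo → 2
4:25pm start Ingrid → 3
4:30pm start Sana → 4
6:30pm end Dmitri → 3
8:15pm end Ingrid → 2
8:25pm end Mateo → 1
9:00pm end Sana → 0
Peak is 4, at 4:30pm (Dmitri, Ingrid, Mateo, Sana).

4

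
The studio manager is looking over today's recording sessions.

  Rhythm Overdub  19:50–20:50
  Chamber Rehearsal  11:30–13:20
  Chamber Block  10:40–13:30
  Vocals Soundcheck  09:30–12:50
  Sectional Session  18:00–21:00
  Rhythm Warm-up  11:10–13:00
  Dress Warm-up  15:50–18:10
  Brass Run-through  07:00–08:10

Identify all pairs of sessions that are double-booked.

Two intervals overlap when each starts before the other ends.
Sorted by start: Brass Run-through, Vocals Soundcheck, Chamber Block, Rhythm Warm-up, Chamber Rehearsal, Dress Warm-up, Sectional Session, Rhythm Overdub.
Vocals Soundcheck starts after Brass Run-through ends; Brass Run-through is clear from here.
Chamber Block starts before Vocals Soundcheck ends → Vocals Soundcheck and Chamber Block overlap.
Rhythm Warm-up starts before Vocals Soundcheck ends → Vocals Soundcheck and Rhythm Warm-up overlap.
Chamber Rehearsal starts before Vocals Soundcheck ends → Vocals Soundcheck and Chamber Rehearsal overlap.
Dress Warm-up starts after Vocals Soundcheck ends; Vocals Soundcheck is clear from here.
Rhythm Warm-up starts before Chamber Block ends → Chamber Block and Rhythm Warm-up overlap.
Chamber Rehearsal starts before Chamber Block ends → Chamber Block and Chamber Rehearsal overlap.
Dress Warm-up starts after Chamber Block ends; Chamber Block is clear from here.
Chamber Rehearsal starts before Rhythm Warm-up ends → Rhythm Warm-up and Chamber Rehearsal overlap.
Dress Warm-up starts after Rhythm Warm-up ends; Rhythm Warm-up is clear from here.
Dress Warm-up starts after Chamber Rehearsal ends; Chamber Rehearsal is clear from here.
Sectional Session starts before Dress Warm-up ends → Dress Warm-up and Sectional Session overlap.
Rhythm Overdub starts after Dress Warm-up ends.
Rhythm Overdub starts before Sectional Session ends → Sectional Session and Rhythm Overdub overlap.

Chamber Block & Chamber Rehearsal, Chamber Block & Rhythm Warm-up, Chamber Block & Vocals Soundcheck, Chamber Rehearsal & Rhythm Warm-up, Chamber Rehearsal & Vocals Soundcheck, Dress Warm-up & Sectional Session, Rhythm Overdub & Sectional Session, Rhythm Warm-up & Vocals Soundcheck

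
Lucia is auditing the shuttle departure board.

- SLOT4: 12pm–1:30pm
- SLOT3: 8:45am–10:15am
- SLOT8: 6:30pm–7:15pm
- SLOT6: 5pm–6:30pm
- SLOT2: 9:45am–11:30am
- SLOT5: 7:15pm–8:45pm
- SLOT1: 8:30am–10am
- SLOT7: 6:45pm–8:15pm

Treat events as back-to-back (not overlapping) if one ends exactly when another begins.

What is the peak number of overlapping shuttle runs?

Sweep the timeline, counting +1 at each start and −1 at each end (ends before starts at a tie):
8:30am start SLOT1 → 1
8:45am start SLOT3 → 2
9:45am start SLOT2 → 3
10am end SLOT1 → 2
10:15am end SLOT3 → 1
11:30am end SLOT2 → 0
12pm start SLOT4 → 1
1:30pm end SLOT4 → 0
5pm start SLOT6 → 1
6:30pm end SLOT6 → 0
6:30pm start SLOT8 → 1
6:45pm start SLOT7 → 2
7:15pm end SLOT8 → 1
7:15pm start SLOT5 → 2
8:15pm end SLOT7 → 1
8:45pm end SLOT5 → 0
Peak is 3, at 9:45am (SLOT1, SLOT2, SLOT3).

3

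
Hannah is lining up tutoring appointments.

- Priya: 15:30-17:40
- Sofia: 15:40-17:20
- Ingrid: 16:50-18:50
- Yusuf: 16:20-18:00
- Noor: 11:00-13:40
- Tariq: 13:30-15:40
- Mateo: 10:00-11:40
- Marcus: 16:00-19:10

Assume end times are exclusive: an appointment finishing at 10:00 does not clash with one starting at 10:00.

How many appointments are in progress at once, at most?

Sort all start/end points and keep a running count:
10:00 start Mateo → 1
11:00 start Noor → 2
11:40 end Mateo → 1
13:30 start Tariq → 2
13:40 end Noor → 1
15:30 start Priya → 2
15:40 end Tariq → 1
15:40 start Sofia → 2
16:00 start Marcus → 3
16:20 start Yusuf → 4
16:50 start Ingrid → 5
17:20 end Sofia → 4
17:40 end Priya → 3
18:00 end Yusuf → 2
18:50 end Ingrid → 1
19:10 end Marcus → 0
Peak is 5, at 16:50 (Ingrid, Marcus, Priya, Sofia, Yusuf).

5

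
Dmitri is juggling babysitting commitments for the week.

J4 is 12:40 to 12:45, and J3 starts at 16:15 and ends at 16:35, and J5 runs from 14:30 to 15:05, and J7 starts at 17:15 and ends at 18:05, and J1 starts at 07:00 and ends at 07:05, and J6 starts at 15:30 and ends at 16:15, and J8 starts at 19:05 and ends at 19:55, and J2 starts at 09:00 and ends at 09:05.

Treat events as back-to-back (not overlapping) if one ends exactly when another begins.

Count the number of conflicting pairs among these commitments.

0

Sorted by start: J1, J2, J4, J5, J6, J3, J7, J8.
J2 starts after J1 ends; J1 is clear from here.
J4 starts after J2 ends; J2 is clear from here.
J5 starts after J4 ends; J4 is clear from here.
J6 starts after J5 ends; J5 is clear from here.
J3 starts exactly when J6 ends (back-to-back, no overlap); J6 is clear from here.
J7 starts after J3 ends; J3 is clear from here.
J8 starts after J7 ends.
No pair overlaps.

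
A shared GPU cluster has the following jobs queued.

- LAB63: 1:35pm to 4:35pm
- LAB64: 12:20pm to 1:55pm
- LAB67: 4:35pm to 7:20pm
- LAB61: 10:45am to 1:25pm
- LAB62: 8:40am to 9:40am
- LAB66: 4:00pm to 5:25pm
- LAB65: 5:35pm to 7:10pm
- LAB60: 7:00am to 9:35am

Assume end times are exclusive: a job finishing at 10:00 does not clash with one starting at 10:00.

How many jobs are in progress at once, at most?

Walk through starts and ends in time order (an end at T is processed before a start at T):
7:00am start LAB60 → 1
8:40am start LAB62 → 2
9:35am end LAB60 → 1
9:40am end LAB62 → 0
10:45am start LAB61 → 1
12:20pm start LAB64 → 2
1:25pm end LAB61 → 1
1:35pm start LAB63 → 2
1:55pm end LAB64 → 1
4:00pm start LAB66 → 2
4:35pm end LAB63 → 1
4:35pm start LAB67 → 2
5:25pm end LAB66 → 1
5:35pm start LAB65 → 2
7:10pm end LAB65 → 1
7:20pm end LAB67 → 0
Peak is 2, at 8:40am (LAB60, LAB62).

2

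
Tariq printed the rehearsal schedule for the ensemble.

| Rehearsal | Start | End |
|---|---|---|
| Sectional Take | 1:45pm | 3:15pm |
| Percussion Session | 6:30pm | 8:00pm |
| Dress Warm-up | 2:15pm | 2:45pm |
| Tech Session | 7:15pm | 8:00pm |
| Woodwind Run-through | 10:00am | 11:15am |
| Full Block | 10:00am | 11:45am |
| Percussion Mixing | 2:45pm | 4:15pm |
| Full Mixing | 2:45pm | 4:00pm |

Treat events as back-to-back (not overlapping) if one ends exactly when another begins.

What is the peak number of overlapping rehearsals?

Sweep the timeline, counting +1 at each start and −1 at each end (ends before starts at a tie):
10:00am start Full Block → 1
10:00am start Woodwind Run-through → 2
11:15am end Woodwind Run-through → 1
11:45am end Full Block → 0
1:45pm start Sectional Take → 1
2:15pm start Dress Warm-up → 2
2:45pm end Dress Warm-up → 1
2:45pm start Full Mixing → 2
2:45pm start Percussion Mixing → 3
3:15pm end Sectional Take → 2
4:00pm end Full Mixing → 1
4:15pm end Percussion Mixing → 0
6:30pm start Percussion Session → 1
7:15pm start Tech Session → 2
8:00pm end Percussion Session → 1
8:00pm end Tech Session → 0
Peak is 3, at 2:45pm (Full Mixing, Percussion Mixing, Sectional Take).

3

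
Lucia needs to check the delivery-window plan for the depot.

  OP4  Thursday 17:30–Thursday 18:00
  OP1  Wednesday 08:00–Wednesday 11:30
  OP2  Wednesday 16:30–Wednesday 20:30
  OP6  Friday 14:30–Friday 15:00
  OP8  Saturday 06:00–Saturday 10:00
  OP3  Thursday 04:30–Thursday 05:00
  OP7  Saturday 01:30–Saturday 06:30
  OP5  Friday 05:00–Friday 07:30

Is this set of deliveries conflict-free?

No

Sorted by start: OP1, OP2, OP3, OP4, OP5, OP6, OP7, OP8.
OP2 starts after OP1 ends, so OP1 has no further overlaps.
OP3 starts after OP2 ends, so OP2 has no further overlaps.
OP4 starts after OP3 ends, so OP3 has no further overlaps.
OP5 starts after OP4 ends, so OP4 has no further overlaps.
OP6 starts after OP5 ends, so OP5 has no further overlaps.
OP7 starts after OP6 ends, so OP6 has no further overlaps.
OP8 starts before OP7 ends → OP7 and OP8 overlap.
That's a conflict, so the schedule is not conflict-free.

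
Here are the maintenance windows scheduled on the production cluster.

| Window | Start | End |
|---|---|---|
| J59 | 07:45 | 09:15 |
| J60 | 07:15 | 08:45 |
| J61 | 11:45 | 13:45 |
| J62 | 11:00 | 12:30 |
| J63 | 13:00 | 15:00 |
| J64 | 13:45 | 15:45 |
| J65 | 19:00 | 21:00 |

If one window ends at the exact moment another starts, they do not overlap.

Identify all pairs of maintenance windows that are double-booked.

Sorted by start: J60, J59, J62, J61, J63, J64, J65.
J59 starts before J60 ends → J60 and J59 overlap.
J62 starts after J60 ends, so J60 has no further overlaps.
J62 starts after J59 ends, so J59 has no further overlaps.
J61 starts before J62 ends → J62 and J61 overlap.
J63 starts after J62 ends, so J62 has no further overlaps.
J63 starts before J61 ends → J61 and J63 overlap.
J64 starts exactly when J61 ends (back-to-back, no overlap), so J61 has no further overlaps.
J64 starts before J63 ends → J63 and J64 overlap.
J65 starts after J63 ends.
J65 starts after J64 ends.

J59 & J60, J61 & J62, J61 & J63, J63 & J64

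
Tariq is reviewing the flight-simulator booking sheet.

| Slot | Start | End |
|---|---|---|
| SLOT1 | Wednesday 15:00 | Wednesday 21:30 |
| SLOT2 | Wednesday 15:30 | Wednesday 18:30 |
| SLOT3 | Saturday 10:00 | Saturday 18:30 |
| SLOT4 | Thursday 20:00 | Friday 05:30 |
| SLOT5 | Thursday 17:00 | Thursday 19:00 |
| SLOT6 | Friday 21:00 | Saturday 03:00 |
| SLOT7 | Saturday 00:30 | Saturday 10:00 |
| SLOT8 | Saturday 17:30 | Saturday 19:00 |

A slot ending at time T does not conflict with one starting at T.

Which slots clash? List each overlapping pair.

Sorted by start: SLOT1, SLOT2, SLOT5, SLOT4, SLOT6, SLOT7, SLOT3, SLOT8.
SLOT2 starts before SLOT1 ends → SLOT1 and SLOT2 overlap.
SLOT5 starts after SLOT1 ends, so SLOT1 has no further overlaps.
SLOT5 starts after SLOT2 ends, so SLOT2 has no further overlaps.
SLOT4 starts after SLOT5 ends, so SLOT5 has no further overlaps.
SLOT6 starts after SLOT4 ends, so SLOT4 has no further overlaps.
SLOT7 starts before SLOT6 ends → SLOT6 and SLOT7 overlap.
SLOT3 starts after SLOT6 ends, so SLOT6 has no further overlaps.
SLOT3 starts exactly when SLOT7 ends (back-to-back, no overlap), so SLOT7 has no further overlaps.
SLOT8 starts before SLOT3 ends → SLOT3 and SLOT8 overlap.

SLOT1 & SLOT2, SLOT3 & SLOT8, SLOT6 & SLOT7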